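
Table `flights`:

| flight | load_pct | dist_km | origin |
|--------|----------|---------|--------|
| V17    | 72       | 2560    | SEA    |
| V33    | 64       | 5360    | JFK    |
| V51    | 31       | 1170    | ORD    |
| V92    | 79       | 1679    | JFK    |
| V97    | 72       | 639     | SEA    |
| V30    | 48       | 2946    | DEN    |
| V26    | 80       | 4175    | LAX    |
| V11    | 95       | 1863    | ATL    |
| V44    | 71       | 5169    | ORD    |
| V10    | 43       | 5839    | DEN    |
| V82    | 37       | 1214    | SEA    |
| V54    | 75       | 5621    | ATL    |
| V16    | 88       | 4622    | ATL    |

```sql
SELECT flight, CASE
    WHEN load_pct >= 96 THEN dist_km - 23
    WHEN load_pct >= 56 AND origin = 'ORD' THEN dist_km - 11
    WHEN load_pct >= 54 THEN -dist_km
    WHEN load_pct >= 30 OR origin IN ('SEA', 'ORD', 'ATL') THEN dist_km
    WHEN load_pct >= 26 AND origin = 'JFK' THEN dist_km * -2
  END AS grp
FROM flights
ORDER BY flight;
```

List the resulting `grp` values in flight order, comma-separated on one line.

flight=V10: load_pct >= 30 OR origin IN ('SEA', 'ORD', 'ATL') → 5839
flight=V11: load_pct >= 54 → -1863
flight=V16: load_pct >= 54 → -4622
flight=V17: load_pct >= 54 → -2560
flight=V26: load_pct >= 54 → -4175
flight=V30: load_pct >= 30 OR origin IN ('SEA', 'ORD', 'ATL') → 2946
flight=V33: load_pct >= 54 → -5360
flight=V44: load_pct >= 56 AND origin = 'ORD' → 5158
flight=V51: load_pct >= 30 OR origin IN ('SEA', 'ORD', 'ATL') → 1170
flight=V54: load_pct >= 54 → -5621
flight=V82: load_pct >= 30 OR origin IN ('SEA', 'ORD', 'ATL') → 1214
flight=V92: load_pct >= 54 → -1679
flight=V97: load_pct >= 54 → -639

5839, -1863, -4622, -2560, -4175, 2946, -5360, 5158, 1170, -5621, 1214, -1679, -639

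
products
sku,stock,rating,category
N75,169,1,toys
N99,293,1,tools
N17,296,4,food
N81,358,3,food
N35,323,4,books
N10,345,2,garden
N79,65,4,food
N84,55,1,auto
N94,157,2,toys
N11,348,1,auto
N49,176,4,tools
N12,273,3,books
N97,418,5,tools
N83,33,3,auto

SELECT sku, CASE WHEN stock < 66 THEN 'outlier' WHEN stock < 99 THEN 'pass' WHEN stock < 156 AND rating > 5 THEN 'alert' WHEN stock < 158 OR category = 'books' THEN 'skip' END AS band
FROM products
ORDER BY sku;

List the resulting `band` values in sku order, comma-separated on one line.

sku=N10: (no match → NULL) → NULL
sku=N11: (no match → NULL) → NULL
sku=N12: stock < 158 OR category = 'books' → skip
sku=N17: (no match → NULL) → NULL
sku=N35: stock < 158 OR category = 'books' → skip
sku=N49: (no match → NULL) → NULL
sku=N75: (no match → NULL) → NULL
sku=N79: stock < 66 → outlier
sku=N81: (no match → NULL) → NULL
sku=N83: stock < 66 → outlier
sku=N84: stock < 66 → outlier
sku=N94: stock < 158 OR category = 'books' → skip
sku=N97: (no match → NULL) → NULL
sku=N99: (no match → NULL) → NULL

NULL, NULL, skip, NULL, skip, NULL, NULL, outlier, NULL, outlier, outlier, skip, NULL, NULL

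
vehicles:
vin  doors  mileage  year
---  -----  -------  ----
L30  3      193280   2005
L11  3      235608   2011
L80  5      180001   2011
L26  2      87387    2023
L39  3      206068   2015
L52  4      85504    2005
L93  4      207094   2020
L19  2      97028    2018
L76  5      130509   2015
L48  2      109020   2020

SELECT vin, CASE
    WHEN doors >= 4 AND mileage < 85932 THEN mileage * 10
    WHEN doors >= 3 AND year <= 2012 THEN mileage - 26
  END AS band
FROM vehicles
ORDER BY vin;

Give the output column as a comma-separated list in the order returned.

vin=L11: doors >= 3 AND year <= 2012 → 235582
vin=L19: (no match → NULL) → NULL
vin=L26: (no match → NULL) → NULL
vin=L30: doors >= 3 AND year <= 2012 → 193254
vin=L39: (no match → NULL) → NULL
vin=L48: (no match → NULL) → NULL
vin=L52: doors >= 4 AND mileage < 85932 → 855040
vin=L76: (no match → NULL) → NULL
vin=L80: doors >= 3 AND year <= 2012 → 179975
vin=L93: (no match → NULL) → NULL

235582, NULL, NULL, 193254, NULL, NULL, 855040, NULL, 179975, NULL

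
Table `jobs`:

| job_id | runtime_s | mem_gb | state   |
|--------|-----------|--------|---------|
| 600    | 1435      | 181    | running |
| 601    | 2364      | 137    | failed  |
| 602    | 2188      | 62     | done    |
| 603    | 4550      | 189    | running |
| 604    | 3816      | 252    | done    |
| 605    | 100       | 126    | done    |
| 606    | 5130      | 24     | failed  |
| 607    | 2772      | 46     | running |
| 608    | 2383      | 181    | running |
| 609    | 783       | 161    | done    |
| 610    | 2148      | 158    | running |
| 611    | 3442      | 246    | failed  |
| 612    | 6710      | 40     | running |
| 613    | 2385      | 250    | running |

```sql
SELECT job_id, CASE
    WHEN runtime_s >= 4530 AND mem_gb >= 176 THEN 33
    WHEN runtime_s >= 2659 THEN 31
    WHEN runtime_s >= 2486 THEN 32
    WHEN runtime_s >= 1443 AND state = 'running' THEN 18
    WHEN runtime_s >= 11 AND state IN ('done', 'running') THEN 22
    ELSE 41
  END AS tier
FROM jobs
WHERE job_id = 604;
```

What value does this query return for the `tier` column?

job_id = 604: runtime_s=3816, mem_gb=252, state=done.
runtime_s >= 4530 AND mem_gb >= 176 → false
runtime_s >= 2659 → true → 31

31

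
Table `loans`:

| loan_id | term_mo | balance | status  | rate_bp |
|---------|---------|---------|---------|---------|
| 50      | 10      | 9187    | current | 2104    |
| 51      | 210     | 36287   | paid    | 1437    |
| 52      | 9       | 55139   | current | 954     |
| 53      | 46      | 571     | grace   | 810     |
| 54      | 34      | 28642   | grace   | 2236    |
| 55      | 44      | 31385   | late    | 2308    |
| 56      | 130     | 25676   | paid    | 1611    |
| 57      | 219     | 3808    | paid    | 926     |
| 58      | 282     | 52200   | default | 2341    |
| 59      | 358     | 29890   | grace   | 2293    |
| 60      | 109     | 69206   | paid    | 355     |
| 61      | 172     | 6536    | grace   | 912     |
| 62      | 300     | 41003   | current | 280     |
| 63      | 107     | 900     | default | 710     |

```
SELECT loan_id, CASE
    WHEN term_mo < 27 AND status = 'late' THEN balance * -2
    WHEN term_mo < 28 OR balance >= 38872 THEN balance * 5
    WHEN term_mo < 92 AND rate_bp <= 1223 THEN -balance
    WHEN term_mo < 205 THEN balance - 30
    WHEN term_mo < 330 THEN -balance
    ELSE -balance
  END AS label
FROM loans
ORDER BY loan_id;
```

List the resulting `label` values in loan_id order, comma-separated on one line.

45935, -36287, 275695, -571, 28612, 31355, 25646, -3808, 261000, -29890, 346030, 6506, 205015, 870

loan_id=50: term_mo < 28 OR balance >= 38872 → 45935
loan_id=51: term_mo < 330 → -36287
loan_id=52: term_mo < 28 OR balance >= 38872 → 275695
loan_id=53: term_mo < 92 AND rate_bp <= 1223 → -571
loan_id=54: term_mo < 205 → 28612
loan_id=55: term_mo < 205 → 31355
loan_id=56: term_mo < 205 → 25646
loan_id=57: term_mo < 330 → -3808
loan_id=58: term_mo < 28 OR balance >= 38872 → 261000
loan_id=59: ELSE → -29890
loan_id=60: term_mo < 28 OR balance >= 38872 → 346030
loan_id=61: term_mo < 205 → 6506
loan_id=62: term_mo < 28 OR balance >= 38872 → 205015
loan_id=63: term_mo < 205 → 870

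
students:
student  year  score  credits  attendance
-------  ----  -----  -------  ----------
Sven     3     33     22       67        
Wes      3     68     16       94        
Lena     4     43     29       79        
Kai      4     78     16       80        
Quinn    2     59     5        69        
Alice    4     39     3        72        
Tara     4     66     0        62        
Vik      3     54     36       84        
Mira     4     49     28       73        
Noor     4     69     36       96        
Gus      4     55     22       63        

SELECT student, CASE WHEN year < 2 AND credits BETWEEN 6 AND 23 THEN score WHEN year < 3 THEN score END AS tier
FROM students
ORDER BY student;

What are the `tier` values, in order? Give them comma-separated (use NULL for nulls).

NULL, NULL, NULL, NULL, NULL, NULL, 59, NULL, NULL, NULL, NULL

student=Alice: (no match → NULL) → NULL
student=Gus: (no match → NULL) → NULL
student=Kai: (no match → NULL) → NULL
student=Lena: (no match → NULL) → NULL
student=Mira: (no match → NULL) → NULL
student=Noor: (no match → NULL) → NULL
student=Quinn: year < 3 → 59
student=Sven: (no match → NULL) → NULL
student=Tara: (no match → NULL) → NULL
student=Vik: (no match → NULL) → NULL
student=Wes: (no match → NULL) → NULL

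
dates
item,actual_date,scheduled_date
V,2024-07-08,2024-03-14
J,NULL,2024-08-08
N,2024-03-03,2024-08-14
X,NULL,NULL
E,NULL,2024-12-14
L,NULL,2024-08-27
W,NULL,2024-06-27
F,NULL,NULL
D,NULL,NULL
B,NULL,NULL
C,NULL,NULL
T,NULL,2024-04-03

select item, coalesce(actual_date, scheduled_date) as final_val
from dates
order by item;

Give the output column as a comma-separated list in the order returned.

NULL, NULL, NULL, 2024-12-14, NULL, 2024-08-08, 2024-08-27, 2024-03-03, 2024-04-03, 2024-07-08, 2024-06-27, NULL

item=B: actual_date=NULL, scheduled_date=NULL (all NULL) → NULL
item=C: actual_date=NULL, scheduled_date=NULL (all NULL) → NULL
item=D: actual_date=NULL, scheduled_date=NULL (all NULL) → NULL
item=E: actual_date=NULL, scheduled_date=2024-12-14 → 2024-12-14
item=F: actual_date=NULL, scheduled_date=NULL (all NULL) → NULL
item=J: actual_date=NULL, scheduled_date=2024-08-08 → 2024-08-08
item=L: actual_date=NULL, scheduled_date=2024-08-27 → 2024-08-27
item=N: actual_date=2024-03-03 → 2024-03-03
item=T: actual_date=NULL, scheduled_date=2024-04-03 → 2024-04-03
item=V: actual_date=2024-07-08 → 2024-07-08
item=W: actual_date=NULL, scheduled_date=2024-06-27 → 2024-06-27
item=X: actual_date=NULL, scheduled_date=NULL (all NULL) → NULL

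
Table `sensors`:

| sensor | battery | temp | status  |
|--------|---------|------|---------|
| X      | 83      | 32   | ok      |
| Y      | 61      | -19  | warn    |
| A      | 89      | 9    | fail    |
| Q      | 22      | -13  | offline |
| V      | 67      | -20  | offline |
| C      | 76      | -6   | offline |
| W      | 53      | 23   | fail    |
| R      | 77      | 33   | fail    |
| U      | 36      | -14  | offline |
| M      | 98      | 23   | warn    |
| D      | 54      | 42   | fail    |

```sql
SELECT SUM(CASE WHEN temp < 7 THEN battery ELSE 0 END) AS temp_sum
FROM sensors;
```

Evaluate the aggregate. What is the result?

sensor=X: ✗
sensor=Y: ✓ → 61
sensor=A: ✗
sensor=Q: ✓ → 22
sensor=V: ✓ → 67
sensor=C: ✓ → 76
sensor=W: ✗
sensor=R: ✗
sensor=U: ✓ → 36
sensor=M: ✗
sensor=D: ✗
temp_sum = 61 + 22 + 67 + 76 + 36 = 262

262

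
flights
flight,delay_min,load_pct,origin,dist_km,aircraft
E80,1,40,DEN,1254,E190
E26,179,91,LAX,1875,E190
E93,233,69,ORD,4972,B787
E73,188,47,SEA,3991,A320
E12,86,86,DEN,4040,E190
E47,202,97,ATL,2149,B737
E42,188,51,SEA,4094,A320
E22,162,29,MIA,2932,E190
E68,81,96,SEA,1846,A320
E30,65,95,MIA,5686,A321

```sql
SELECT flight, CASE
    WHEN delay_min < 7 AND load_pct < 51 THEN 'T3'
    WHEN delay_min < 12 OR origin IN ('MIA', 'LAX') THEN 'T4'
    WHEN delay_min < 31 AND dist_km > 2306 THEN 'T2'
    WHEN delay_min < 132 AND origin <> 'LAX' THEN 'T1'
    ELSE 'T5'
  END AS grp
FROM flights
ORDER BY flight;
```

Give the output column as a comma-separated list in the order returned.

T1, T4, T4, T4, T5, T5, T1, T5, T3, T5

flight=E12: delay_min < 132 AND origin <> 'LAX' → T1
flight=E22: delay_min < 12 OR origin IN ('MIA', 'LAX') → T4
flight=E26: delay_min < 12 OR origin IN ('MIA', 'LAX') → T4
flight=E30: delay_min < 12 OR origin IN ('MIA', 'LAX') → T4
flight=E42: ELSE → T5
flight=E47: ELSE → T5
flight=E68: delay_min < 132 AND origin <> 'LAX' → T1
flight=E73: ELSE → T5
flight=E80: delay_min < 7 AND load_pct < 51 → T3
flight=E93: ELSE → T5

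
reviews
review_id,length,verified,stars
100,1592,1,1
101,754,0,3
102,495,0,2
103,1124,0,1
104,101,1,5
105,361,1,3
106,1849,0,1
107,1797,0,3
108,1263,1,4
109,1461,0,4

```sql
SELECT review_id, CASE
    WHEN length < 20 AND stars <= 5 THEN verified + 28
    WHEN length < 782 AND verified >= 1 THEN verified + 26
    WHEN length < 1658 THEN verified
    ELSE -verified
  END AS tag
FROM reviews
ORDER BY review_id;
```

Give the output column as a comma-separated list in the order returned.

review_id=100: length < 1658 → 1
review_id=101: length < 1658 → 0
review_id=102: length < 1658 → 0
review_id=103: length < 1658 → 0
review_id=104: length < 782 AND verified >= 1 → 27
review_id=105: length < 782 AND verified >= 1 → 27
review_id=106: ELSE → 0
review_id=107: ELSE → 0
review_id=108: length < 1658 → 1
review_id=109: length < 1658 → 0

1, 0, 0, 0, 27, 27, 0, 0, 1, 0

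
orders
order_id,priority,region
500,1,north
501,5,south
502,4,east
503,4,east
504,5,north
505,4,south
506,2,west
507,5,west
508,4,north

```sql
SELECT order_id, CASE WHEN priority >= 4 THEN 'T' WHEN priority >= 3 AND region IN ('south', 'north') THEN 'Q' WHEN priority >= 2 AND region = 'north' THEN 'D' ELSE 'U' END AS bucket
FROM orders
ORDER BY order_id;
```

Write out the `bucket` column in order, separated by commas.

order_id=500: ELSE → U
order_id=501: priority >= 4 → T
order_id=502: priority >= 4 → T
order_id=503: priority >= 4 → T
order_id=504: priority >= 4 → T
order_id=505: priority >= 4 → T
order_id=506: ELSE → U
order_id=507: priority >= 4 → T
order_id=508: priority >= 4 → T

U, T, T, T, T, T, U, T, T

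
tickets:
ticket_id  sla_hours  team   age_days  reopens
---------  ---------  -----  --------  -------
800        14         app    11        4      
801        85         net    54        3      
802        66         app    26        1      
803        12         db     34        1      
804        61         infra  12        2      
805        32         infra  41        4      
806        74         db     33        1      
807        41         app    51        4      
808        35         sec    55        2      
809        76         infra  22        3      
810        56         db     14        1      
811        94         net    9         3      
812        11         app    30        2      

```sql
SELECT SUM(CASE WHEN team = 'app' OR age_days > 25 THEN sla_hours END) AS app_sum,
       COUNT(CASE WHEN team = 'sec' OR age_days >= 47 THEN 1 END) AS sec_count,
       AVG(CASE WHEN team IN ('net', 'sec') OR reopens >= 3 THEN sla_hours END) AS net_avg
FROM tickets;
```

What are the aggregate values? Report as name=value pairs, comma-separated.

app_sum=370, sec_count=3, net_avg=53.8571428571

[app_sum: team = 'app' OR age_days > 25]
ticket_id=800: ✓ → 14
ticket_id=801: ✓ → 85
ticket_id=802: ✓ → 66
ticket_id=803: ✓ → 12
ticket_id=804: ✗
ticket_id=805: ✓ → 32
ticket_id=806: ✓ → 74
ticket_id=807: ✓ → 41
ticket_id=808: ✓ → 35
ticket_id=809: ✗
ticket_id=810: ✗
ticket_id=811: ✗
ticket_id=812: ✓ → 11
app_sum = 14 + 85 + 66 + 12 + 32 + 74 + 41 + 35 + 11 = 370
—
[sec_count: team = 'sec' OR age_days >= 47]
ticket_id=800: ✗
ticket_id=801: ✓ → 1
ticket_id=802: ✗
ticket_id=803: ✗
ticket_id=804: ✗
ticket_id=805: ✗
ticket_id=806: ✗
ticket_id=807: ✓ → 1
ticket_id=808: ✓ → 1
ticket_id=809: ✗
ticket_id=810: ✗
ticket_id=811: ✗
ticket_id=812: ✗
sec_count = COUNT(1, 1, 1) = 3
—
[net_avg: team IN ('net', 'sec') OR reopens >= 3]
ticket_id=800: ✓ → 14
ticket_id=801: ✓ → 85
ticket_id=802: ✗
ticket_id=803: ✗
ticket_id=804: ✗
ticket_id=805: ✓ → 32
ticket_id=806: ✗
ticket_id=807: ✓ → 41
ticket_id=808: ✓ → 35
ticket_id=809: ✓ → 76
ticket_id=810: ✗
ticket_id=811: ✓ → 94
ticket_id=812: ✗
net_avg = (14 + 85 + 32 + 41 + 35 + 76 + 94) / 7 = 53.8571428571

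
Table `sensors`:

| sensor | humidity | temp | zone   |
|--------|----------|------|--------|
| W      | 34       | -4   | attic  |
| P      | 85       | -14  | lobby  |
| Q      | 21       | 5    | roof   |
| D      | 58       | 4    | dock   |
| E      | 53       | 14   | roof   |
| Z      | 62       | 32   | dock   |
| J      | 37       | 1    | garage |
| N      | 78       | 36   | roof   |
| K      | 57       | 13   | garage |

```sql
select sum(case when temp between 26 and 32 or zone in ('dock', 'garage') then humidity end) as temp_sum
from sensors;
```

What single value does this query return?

sensor=W: ✗
sensor=P: ✗
sensor=Q: ✗
sensor=D: ✓ → 58
sensor=E: ✗
sensor=Z: ✓ → 62
sensor=J: ✓ → 37
sensor=N: ✗
sensor=K: ✓ → 57
temp_sum = 58 + 62 + 37 + 57 = 214

214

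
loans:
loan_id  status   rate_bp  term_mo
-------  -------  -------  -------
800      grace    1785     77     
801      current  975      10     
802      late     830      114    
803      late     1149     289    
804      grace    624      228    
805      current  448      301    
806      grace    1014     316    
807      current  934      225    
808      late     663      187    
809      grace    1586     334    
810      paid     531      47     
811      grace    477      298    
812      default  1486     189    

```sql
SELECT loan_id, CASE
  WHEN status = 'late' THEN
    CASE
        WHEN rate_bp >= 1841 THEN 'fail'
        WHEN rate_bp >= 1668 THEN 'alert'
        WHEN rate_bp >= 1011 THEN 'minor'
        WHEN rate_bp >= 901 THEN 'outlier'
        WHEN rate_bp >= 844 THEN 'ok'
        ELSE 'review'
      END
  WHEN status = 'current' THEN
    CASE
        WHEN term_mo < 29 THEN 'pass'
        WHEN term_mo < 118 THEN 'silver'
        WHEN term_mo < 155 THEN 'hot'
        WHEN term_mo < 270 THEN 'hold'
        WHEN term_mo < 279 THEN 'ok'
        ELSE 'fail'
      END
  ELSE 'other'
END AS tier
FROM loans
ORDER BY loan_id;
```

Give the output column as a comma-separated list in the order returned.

other, pass, review, minor, other, fail, other, hold, review, other, other, other, other

loan_id=800: status='grace' → outer ELSE → other
loan_id=801: status='current' → inner[term_mo < 29] → pass
loan_id=802: status='late' → inner[ELSE] → review
loan_id=803: status='late' → inner[rate_bp >= 1011] → minor
loan_id=804: status='grace' → outer ELSE → other
loan_id=805: status='current' → inner[ELSE] → fail
loan_id=806: status='grace' → outer ELSE → other
loan_id=807: status='current' → inner[term_mo < 270] → hold
loan_id=808: status='late' → inner[ELSE] → review
loan_id=809: status='grace' → outer ELSE → other
loan_id=810: status='paid' → outer ELSE → other
loan_id=811: status='grace' → outer ELSE → other
loan_id=812: status='default' → outer ELSE → other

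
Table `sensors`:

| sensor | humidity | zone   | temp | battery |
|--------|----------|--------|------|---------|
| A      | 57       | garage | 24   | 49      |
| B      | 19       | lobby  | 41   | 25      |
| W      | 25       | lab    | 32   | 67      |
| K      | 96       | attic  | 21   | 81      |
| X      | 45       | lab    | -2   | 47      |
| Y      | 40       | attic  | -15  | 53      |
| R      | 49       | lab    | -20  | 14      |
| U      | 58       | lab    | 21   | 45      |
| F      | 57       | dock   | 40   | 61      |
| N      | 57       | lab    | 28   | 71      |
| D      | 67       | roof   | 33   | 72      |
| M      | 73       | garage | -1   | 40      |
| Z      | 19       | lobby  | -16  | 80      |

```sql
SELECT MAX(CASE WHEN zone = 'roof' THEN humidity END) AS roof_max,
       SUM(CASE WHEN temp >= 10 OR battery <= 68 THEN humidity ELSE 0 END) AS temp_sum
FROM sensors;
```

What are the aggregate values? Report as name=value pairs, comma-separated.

roof_max=67, temp_sum=643

[roof_max: zone = 'roof']
sensor=A: ✗
sensor=B: ✗
sensor=W: ✗
sensor=K: ✗
sensor=X: ✗
sensor=Y: ✗
sensor=R: ✗
sensor=U: ✗
sensor=F: ✗
sensor=N: ✗
sensor=D: ✓ → 67
sensor=M: ✗
sensor=Z: ✗
roof_max = MAX(67) = 67
—
[temp_sum: temp >= 10 OR battery <= 68]
sensor=A: ✓ → 57
sensor=B: ✓ → 19
sensor=W: ✓ → 25
sensor=K: ✓ → 96
sensor=X: ✓ → 45
sensor=Y: ✓ → 40
sensor=R: ✓ → 49
sensor=U: ✓ → 58
sensor=F: ✓ → 57
sensor=N: ✓ → 57
sensor=D: ✓ → 67
sensor=M: ✓ → 73
sensor=Z: ✗
temp_sum = 57 + 19 + 25 + 96 + 45 + 40 + 49 + 58 + 57 + 57 + 67 + 73 = 643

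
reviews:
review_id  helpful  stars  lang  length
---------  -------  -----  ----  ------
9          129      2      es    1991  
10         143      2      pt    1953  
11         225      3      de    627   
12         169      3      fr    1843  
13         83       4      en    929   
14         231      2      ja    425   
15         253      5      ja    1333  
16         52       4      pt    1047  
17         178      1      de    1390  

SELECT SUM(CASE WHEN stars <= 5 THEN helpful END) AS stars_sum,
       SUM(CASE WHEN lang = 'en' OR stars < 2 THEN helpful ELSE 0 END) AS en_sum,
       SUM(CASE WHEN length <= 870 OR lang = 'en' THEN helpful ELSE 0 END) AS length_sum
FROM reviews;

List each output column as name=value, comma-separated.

[stars_sum: stars <= 5]
review_id=9: ✓ → 129
review_id=10: ✓ → 143
review_id=11: ✓ → 225
review_id=12: ✓ → 169
review_id=13: ✓ → 83
review_id=14: ✓ → 231
review_id=15: ✓ → 253
review_id=16: ✓ → 52
review_id=17: ✓ → 178
stars_sum = 129 + 143 + 225 + 169 + 83 + 231 + 253 + 52 + 178 = 1463
—
[en_sum: lang = 'en' OR stars < 2]
review_id=9: ✗
review_id=10: ✗
review_id=11: ✗
review_id=12: ✗
review_id=13: ✓ → 83
review_id=14: ✗
review_id=15: ✗
review_id=16: ✗
review_id=17: ✓ → 178
en_sum = 83 + 178 = 261
—
[length_sum: length <= 870 OR lang = 'en']
review_id=9: ✗
review_id=10: ✗
review_id=11: ✓ → 225
review_id=12: ✗
review_id=13: ✓ → 83
review_id=14: ✓ → 231
review_id=15: ✗
review_id=16: ✗
review_id=17: ✗
length_sum = 225 + 83 + 231 = 539

stars_sum=1463, en_sum=261, length_sum=539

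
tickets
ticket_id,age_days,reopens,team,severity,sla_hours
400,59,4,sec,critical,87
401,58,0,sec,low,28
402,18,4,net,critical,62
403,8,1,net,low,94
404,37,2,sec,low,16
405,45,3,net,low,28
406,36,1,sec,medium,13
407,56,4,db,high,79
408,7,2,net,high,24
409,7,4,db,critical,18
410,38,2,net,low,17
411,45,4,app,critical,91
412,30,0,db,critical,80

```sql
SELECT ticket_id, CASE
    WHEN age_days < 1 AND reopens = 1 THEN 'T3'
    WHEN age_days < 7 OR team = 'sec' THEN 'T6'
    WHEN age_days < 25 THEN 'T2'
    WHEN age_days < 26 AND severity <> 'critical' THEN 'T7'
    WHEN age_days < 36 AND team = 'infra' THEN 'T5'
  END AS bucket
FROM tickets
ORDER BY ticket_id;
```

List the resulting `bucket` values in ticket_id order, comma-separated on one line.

T6, T6, T2, T2, T6, NULL, T6, NULL, T2, T2, NULL, NULL, NULL

ticket_id=400: age_days < 7 OR team = 'sec' → T6
ticket_id=401: age_days < 7 OR team = 'sec' → T6
ticket_id=402: age_days < 25 → T2
ticket_id=403: age_days < 25 → T2
ticket_id=404: age_days < 7 OR team = 'sec' → T6
ticket_id=405: (no match → NULL) → NULL
ticket_id=406: age_days < 7 OR team = 'sec' → T6
ticket_id=407: (no match → NULL) → NULL
ticket_id=408: age_days < 25 → T2
ticket_id=409: age_days < 25 → T2
ticket_id=410: (no match → NULL) → NULL
ticket_id=411: (no match → NULL) → NULL
ticket_id=412: (no match → NULL) → NULL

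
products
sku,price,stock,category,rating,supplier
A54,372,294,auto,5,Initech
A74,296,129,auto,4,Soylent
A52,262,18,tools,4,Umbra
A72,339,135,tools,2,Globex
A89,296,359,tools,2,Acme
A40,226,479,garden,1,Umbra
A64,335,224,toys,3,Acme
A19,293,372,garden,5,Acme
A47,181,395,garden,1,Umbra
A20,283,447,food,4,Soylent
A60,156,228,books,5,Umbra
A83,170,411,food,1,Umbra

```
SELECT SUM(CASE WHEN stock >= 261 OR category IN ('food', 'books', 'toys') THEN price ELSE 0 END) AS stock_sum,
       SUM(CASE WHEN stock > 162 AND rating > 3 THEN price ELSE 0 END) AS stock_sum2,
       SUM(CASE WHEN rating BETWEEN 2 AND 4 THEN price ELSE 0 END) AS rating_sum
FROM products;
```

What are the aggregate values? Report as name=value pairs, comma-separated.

stock_sum=2312, stock_sum2=1104, rating_sum=1811

[stock_sum: stock >= 261 OR category IN ('food', 'books', 'toys')]
sku=A54: ✓ → 372
sku=A74: ✗
sku=A52: ✗
sku=A72: ✗
sku=A89: ✓ → 296
sku=A40: ✓ → 226
sku=A64: ✓ → 335
sku=A19: ✓ → 293
sku=A47: ✓ → 181
sku=A20: ✓ → 283
sku=A60: ✓ → 156
sku=A83: ✓ → 170
stock_sum = 372 + 296 + 226 + 335 + 293 + 181 + 283 + 156 + 170 = 2312
—
[stock_sum2: stock > 162 AND rating > 3]
sku=A54: ✓ → 372
sku=A74: ✗
sku=A52: ✗
sku=A72: ✗
sku=A89: ✗
sku=A40: ✗
sku=A64: ✗
sku=A19: ✓ → 293
sku=A47: ✗
sku=A20: ✓ → 283
sku=A60: ✓ → 156
sku=A83: ✗
stock_sum2 = 372 + 293 + 283 + 156 = 1104
—
[rating_sum: rating BETWEEN 2 AND 4]
sku=A54: ✗
sku=A74: ✓ → 296
sku=A52: ✓ → 262
sku=A72: ✓ → 339
sku=A89: ✓ → 296
sku=A40: ✗
sku=A64: ✓ → 335
sku=A19: ✗
sku=A47: ✗
sku=A20: ✓ → 283
sku=A60: ✗
sku=A83: ✗
rating_sum = 296 + 262 + 339 + 296 + 335 + 283 = 1811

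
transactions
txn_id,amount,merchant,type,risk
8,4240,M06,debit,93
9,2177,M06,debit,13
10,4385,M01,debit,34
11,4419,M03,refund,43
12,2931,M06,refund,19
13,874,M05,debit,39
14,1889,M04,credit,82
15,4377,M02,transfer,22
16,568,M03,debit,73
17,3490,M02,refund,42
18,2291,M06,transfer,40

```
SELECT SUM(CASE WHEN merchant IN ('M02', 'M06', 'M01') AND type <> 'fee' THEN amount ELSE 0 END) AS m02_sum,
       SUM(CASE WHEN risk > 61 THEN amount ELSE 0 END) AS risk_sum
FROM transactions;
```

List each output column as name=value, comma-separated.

[m02_sum: merchant IN ('M02', 'M06', 'M01') AND type <> 'fee']
txn_id=8: ✓ → 4240
txn_id=9: ✓ → 2177
txn_id=10: ✓ → 4385
txn_id=11: ✗
txn_id=12: ✓ → 2931
txn_id=13: ✗
txn_id=14: ✗
txn_id=15: ✓ → 4377
txn_id=16: ✗
txn_id=17: ✓ → 3490
txn_id=18: ✓ → 2291
m02_sum = 4240 + 2177 + 4385 + 2931 + 4377 + 3490 + 2291 = 23891
—
[risk_sum: risk > 61]
txn_id=8: ✓ → 4240
txn_id=9: ✗
txn_id=10: ✗
txn_id=11: ✗
txn_id=12: ✗
txn_id=13: ✗
txn_id=14: ✓ → 1889
txn_id=15: ✗
txn_id=16: ✓ → 568
txn_id=17: ✗
txn_id=18: ✗
risk_sum = 4240 + 1889 + 568 = 6697

m02_sum=23891, risk_sum=6697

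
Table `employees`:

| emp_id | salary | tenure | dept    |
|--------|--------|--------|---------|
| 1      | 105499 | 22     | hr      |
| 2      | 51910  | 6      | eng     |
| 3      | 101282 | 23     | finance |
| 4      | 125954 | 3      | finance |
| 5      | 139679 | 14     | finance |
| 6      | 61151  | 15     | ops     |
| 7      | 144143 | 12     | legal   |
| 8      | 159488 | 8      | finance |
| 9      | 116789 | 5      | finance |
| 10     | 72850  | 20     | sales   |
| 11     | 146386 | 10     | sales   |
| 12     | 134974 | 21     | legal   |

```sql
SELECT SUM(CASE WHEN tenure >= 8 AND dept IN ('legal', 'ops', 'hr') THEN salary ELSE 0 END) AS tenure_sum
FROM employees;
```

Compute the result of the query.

445767

emp_id=1: ✓ → 105499
emp_id=2: ✗
emp_id=3: ✗
emp_id=4: ✗
emp_id=5: ✗
emp_id=6: ✓ → 61151
emp_id=7: ✓ → 144143
emp_id=8: ✗
emp_id=9: ✗
emp_id=10: ✗
emp_id=11: ✗
emp_id=12: ✓ → 134974
tenure_sum = 105499 + 61151 + 144143 + 134974 = 445767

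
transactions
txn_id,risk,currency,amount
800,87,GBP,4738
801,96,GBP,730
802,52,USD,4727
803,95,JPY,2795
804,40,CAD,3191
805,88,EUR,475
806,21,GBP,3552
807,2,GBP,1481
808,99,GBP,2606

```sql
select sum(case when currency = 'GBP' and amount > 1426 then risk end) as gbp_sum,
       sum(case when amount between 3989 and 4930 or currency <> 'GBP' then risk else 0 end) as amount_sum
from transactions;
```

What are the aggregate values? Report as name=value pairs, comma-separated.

[gbp_sum: currency = 'GBP' and amount > 1426]
txn_id=800: ✓ → 87
txn_id=801: ✗
txn_id=802: ✗
txn_id=803: ✗
txn_id=804: ✗
txn_id=805: ✗
txn_id=806: ✓ → 21
txn_id=807: ✓ → 2
txn_id=808: ✓ → 99
gbp_sum = 87 + 21 + 2 + 99 = 209
—
[amount_sum: amount between 3989 and 4930 or currency <> 'GBP']
txn_id=800: ✓ → 87
txn_id=801: ✗
txn_id=802: ✓ → 52
txn_id=803: ✓ → 95
txn_id=804: ✓ → 40
txn_id=805: ✓ → 88
txn_id=806: ✗
txn_id=807: ✗
txn_id=808: ✗
amount_sum = 87 + 52 + 95 + 40 + 88 = 362

gbp_sum=209, amount_sum=362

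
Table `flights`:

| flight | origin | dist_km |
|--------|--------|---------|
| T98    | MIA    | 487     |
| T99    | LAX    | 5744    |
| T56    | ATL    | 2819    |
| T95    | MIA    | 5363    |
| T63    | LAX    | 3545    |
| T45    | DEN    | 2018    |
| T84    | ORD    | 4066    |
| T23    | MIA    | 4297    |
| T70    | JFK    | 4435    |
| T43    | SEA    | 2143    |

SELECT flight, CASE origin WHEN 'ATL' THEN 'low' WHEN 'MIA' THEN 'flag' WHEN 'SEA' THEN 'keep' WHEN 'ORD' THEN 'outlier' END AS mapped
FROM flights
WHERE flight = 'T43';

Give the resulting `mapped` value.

keep

flight = T43: origin=SEA, dist_km=2143.
origin='ATL' → false
origin='MIA' → false
origin='SEA' → true → keep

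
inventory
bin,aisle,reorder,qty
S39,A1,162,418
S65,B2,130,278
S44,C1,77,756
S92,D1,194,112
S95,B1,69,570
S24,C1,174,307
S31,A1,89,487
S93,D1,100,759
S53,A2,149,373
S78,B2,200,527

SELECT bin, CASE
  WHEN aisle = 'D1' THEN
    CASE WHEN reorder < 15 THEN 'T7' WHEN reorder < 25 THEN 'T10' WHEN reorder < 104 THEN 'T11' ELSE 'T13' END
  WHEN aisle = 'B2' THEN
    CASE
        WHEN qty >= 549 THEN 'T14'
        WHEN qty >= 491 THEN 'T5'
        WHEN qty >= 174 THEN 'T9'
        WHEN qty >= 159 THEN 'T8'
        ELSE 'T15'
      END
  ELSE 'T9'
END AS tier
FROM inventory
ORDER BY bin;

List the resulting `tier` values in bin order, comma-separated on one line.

T9, T9, T9, T9, T9, T9, T5, T13, T11, T9

bin=S24: aisle='C1' → outer ELSE → T9
bin=S31: aisle='A1' → outer ELSE → T9
bin=S39: aisle='A1' → outer ELSE → T9
bin=S44: aisle='C1' → outer ELSE → T9
bin=S53: aisle='A2' → outer ELSE → T9
bin=S65: aisle='B2' → inner[qty >= 174] → T9
bin=S78: aisle='B2' → inner[qty >= 491] → T5
bin=S92: aisle='D1' → inner[ELSE] → T13
bin=S93: aisle='D1' → inner[reorder < 104] → T11
bin=S95: aisle='B1' → outer ELSE → T9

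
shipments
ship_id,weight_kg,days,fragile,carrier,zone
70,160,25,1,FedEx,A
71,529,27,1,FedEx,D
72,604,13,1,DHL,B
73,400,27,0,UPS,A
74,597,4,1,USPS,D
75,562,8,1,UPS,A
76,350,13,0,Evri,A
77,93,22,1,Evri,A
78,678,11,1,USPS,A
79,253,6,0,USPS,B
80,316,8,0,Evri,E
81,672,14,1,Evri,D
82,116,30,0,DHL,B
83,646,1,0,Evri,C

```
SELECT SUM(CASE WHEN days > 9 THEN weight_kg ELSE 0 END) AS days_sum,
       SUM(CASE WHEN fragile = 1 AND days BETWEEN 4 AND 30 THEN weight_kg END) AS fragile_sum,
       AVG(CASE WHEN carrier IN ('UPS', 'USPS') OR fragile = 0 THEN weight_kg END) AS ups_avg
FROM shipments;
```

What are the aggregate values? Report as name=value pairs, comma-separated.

days_sum=3602, fragile_sum=3895, ups_avg=435.3333333333

[days_sum: days > 9]
ship_id=70: ✓ → 160
ship_id=71: ✓ → 529
ship_id=72: ✓ → 604
ship_id=73: ✓ → 400
ship_id=74: ✗
ship_id=75: ✗
ship_id=76: ✓ → 350
ship_id=77: ✓ → 93
ship_id=78: ✓ → 678
ship_id=79: ✗
ship_id=80: ✗
ship_id=81: ✓ → 672
ship_id=82: ✓ → 116
ship_id=83: ✗
days_sum = 160 + 529 + 604 + 400 + 350 + 93 + 678 + 672 + 116 = 3602
—
[fragile_sum: fragile = 1 AND days BETWEEN 4 AND 30]
ship_id=70: ✓ → 160
ship_id=71: ✓ → 529
ship_id=72: ✓ → 604
ship_id=73: ✗
ship_id=74: ✓ → 597
ship_id=75: ✓ → 562
ship_id=76: ✗
ship_id=77: ✓ → 93
ship_id=78: ✓ → 678
ship_id=79: ✗
ship_id=80: ✗
ship_id=81: ✓ → 672
ship_id=82: ✗
ship_id=83: ✗
fragile_sum = 160 + 529 + 604 + 597 + 562 + 93 + 678 + 672 = 3895
—
[ups_avg: carrier IN ('UPS', 'USPS') OR fragile = 0]
ship_id=70: ✗
ship_id=71: ✗
ship_id=72: ✗
ship_id=73: ✓ → 400
ship_id=74: ✓ → 597
ship_id=75: ✓ → 562
ship_id=76: ✓ → 350
ship_id=77: ✗
ship_id=78: ✓ → 678
ship_id=79: ✓ → 253
ship_id=80: ✓ → 316
ship_id=81: ✗
ship_id=82: ✓ → 116
ship_id=83: ✓ → 646
ups_avg = (400 + 597 + 562 + 350 + 678 + 253 + 316 + 116 + 646) / 9 = 435.3333333333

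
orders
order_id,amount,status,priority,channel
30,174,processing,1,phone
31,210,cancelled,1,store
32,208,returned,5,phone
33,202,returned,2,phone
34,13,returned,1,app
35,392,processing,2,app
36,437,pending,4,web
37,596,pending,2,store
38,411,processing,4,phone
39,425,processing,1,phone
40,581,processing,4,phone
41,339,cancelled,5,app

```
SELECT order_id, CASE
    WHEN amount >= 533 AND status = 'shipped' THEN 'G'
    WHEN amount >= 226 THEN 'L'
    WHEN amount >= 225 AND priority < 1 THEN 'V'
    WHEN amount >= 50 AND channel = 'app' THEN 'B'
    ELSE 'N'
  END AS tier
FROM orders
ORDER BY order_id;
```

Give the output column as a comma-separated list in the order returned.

N, N, N, N, N, L, L, L, L, L, L, L

order_id=30: ELSE → N
order_id=31: ELSE → N
order_id=32: ELSE → N
order_id=33: ELSE → N
order_id=34: ELSE → N
order_id=35: amount >= 226 → L
order_id=36: amount >= 226 → L
order_id=37: amount >= 226 → L
order_id=38: amount >= 226 → L
order_id=39: amount >= 226 → L
order_id=40: amount >= 226 → L
order_id=41: amount >= 226 → L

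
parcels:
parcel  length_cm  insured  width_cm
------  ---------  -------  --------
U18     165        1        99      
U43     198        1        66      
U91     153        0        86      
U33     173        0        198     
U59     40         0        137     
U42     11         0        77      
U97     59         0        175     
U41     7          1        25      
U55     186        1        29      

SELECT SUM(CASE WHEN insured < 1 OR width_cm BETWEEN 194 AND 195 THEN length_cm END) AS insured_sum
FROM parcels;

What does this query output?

436

parcel=U18: ✗
parcel=U43: ✗
parcel=U91: ✓ → 153
parcel=U33: ✓ → 173
parcel=U59: ✓ → 40
parcel=U42: ✓ → 11
parcel=U97: ✓ → 59
parcel=U41: ✗
parcel=U55: ✗
insured_sum = 153 + 173 + 40 + 11 + 59 = 436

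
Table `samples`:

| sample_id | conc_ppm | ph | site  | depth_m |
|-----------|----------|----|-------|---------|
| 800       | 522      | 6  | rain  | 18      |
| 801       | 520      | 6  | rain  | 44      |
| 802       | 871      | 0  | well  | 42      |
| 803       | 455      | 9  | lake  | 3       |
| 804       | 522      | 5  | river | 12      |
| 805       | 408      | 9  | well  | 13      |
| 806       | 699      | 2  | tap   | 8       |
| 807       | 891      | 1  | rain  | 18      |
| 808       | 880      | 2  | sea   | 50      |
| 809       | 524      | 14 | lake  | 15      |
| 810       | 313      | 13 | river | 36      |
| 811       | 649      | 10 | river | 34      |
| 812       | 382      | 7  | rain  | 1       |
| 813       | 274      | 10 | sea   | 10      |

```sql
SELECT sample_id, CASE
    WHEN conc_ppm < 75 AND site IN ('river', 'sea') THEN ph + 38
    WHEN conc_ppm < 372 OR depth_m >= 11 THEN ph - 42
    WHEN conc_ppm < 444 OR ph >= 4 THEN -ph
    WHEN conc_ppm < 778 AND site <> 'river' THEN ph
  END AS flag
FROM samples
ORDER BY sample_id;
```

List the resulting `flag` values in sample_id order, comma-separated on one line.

-36, -36, -42, -9, -37, -33, 2, -41, -40, -28, -29, -32, -7, -32

sample_id=800: conc_ppm < 372 OR depth_m >= 11 → -36
sample_id=801: conc_ppm < 372 OR depth_m >= 11 → -36
sample_id=802: conc_ppm < 372 OR depth_m >= 11 → -42
sample_id=803: conc_ppm < 444 OR ph >= 4 → -9
sample_id=804: conc_ppm < 372 OR depth_m >= 11 → -37
sample_id=805: conc_ppm < 372 OR depth_m >= 11 → -33
sample_id=806: conc_ppm < 778 AND site <> 'river' → 2
sample_id=807: conc_ppm < 372 OR depth_m >= 11 → -41
sample_id=808: conc_ppm < 372 OR depth_m >= 11 → -40
sample_id=809: conc_ppm < 372 OR depth_m >= 11 → -28
sample_id=810: conc_ppm < 372 OR depth_m >= 11 → -29
sample_id=811: conc_ppm < 372 OR depth_m >= 11 → -32
sample_id=812: conc_ppm < 444 OR ph >= 4 → -7
sample_id=813: conc_ppm < 372 OR depth_m >= 11 → -32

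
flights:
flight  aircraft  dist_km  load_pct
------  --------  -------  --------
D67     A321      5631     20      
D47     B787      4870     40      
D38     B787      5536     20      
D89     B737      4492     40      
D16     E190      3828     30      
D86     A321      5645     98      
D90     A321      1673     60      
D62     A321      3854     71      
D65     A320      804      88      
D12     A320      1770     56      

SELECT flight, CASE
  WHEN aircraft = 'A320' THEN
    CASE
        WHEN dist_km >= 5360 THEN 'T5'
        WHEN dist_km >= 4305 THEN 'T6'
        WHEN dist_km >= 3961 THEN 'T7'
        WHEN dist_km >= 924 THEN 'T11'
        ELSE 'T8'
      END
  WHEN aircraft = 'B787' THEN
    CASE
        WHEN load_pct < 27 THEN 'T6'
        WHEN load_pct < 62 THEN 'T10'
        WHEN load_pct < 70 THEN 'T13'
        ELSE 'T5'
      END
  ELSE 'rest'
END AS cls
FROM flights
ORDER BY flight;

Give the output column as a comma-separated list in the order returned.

T11, rest, T6, T10, rest, T8, rest, rest, rest, rest

flight=D12: aircraft='A320' → inner[dist_km >= 924] → T11
flight=D16: aircraft='E190' → outer ELSE → rest
flight=D38: aircraft='B787' → inner[load_pct < 27] → T6
flight=D47: aircraft='B787' → inner[load_pct < 62] → T10
flight=D62: aircraft='A321' → outer ELSE → rest
flight=D65: aircraft='A320' → inner[ELSE] → T8
flight=D67: aircraft='A321' → outer ELSE → rest
flight=D86: aircraft='A321' → outer ELSE → rest
flight=D89: aircraft='B737' → outer ELSE → rest
flight=D90: aircraft='A321' → outer ELSE → rest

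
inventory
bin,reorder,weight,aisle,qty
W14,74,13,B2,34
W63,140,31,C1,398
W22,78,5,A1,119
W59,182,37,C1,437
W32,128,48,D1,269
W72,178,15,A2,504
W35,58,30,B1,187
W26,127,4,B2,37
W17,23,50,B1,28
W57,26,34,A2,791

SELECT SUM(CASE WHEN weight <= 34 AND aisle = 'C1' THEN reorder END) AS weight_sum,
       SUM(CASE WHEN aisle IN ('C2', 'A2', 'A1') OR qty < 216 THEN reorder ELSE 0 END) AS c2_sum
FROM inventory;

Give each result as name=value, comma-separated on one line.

[weight_sum: weight <= 34 AND aisle = 'C1']
bin=W14: ✗
bin=W63: ✓ → 140
bin=W22: ✗
bin=W59: ✗
bin=W32: ✗
bin=W72: ✗
bin=W35: ✗
bin=W26: ✗
bin=W17: ✗
bin=W57: ✗
weight_sum = 140
—
[c2_sum: aisle IN ('C2', 'A2', 'A1') OR qty < 216]
bin=W14: ✓ → 74
bin=W63: ✗
bin=W22: ✓ → 78
bin=W59: ✗
bin=W32: ✗
bin=W72: ✓ → 178
bin=W35: ✓ → 58
bin=W26: ✓ → 127
bin=W17: ✓ → 23
bin=W57: ✓ → 26
c2_sum = 74 + 78 + 178 + 58 + 127 + 23 + 26 = 564

weight_sum=140, c2_sum=564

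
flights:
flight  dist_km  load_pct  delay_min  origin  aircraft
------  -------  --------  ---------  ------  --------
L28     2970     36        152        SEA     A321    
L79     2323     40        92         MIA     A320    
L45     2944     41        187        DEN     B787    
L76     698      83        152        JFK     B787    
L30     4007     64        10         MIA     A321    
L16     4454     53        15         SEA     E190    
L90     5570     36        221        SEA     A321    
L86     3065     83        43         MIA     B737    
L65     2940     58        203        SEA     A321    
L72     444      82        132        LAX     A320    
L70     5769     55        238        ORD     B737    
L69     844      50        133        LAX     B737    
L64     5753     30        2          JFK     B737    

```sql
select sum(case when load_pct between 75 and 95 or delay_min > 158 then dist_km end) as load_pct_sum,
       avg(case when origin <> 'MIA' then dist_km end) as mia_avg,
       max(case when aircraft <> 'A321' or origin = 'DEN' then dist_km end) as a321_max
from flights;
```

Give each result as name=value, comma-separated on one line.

[load_pct_sum: load_pct between 75 and 95 or delay_min > 158]
flight=L28: ✗
flight=L79: ✗
flight=L45: ✓ → 2944
flight=L76: ✓ → 698
flight=L30: ✗
flight=L16: ✗
flight=L90: ✓ → 5570
flight=L86: ✓ → 3065
flight=L65: ✓ → 2940
flight=L72: ✓ → 444
flight=L70: ✓ → 5769
flight=L69: ✗
flight=L64: ✗
load_pct_sum = 2944 + 698 + 5570 + 3065 + 2940 + 444 + 5769 = 21430
—
[mia_avg: origin <> 'MIA']
flight=L28: ✓ → 2970
flight=L79: ✗
flight=L45: ✓ → 2944
flight=L76: ✓ → 698
flight=L30: ✗
flight=L16: ✓ → 4454
flight=L90: ✓ → 5570
flight=L86: ✗
flight=L65: ✓ → 2940
flight=L72: ✓ → 444
flight=L70: ✓ → 5769
flight=L69: ✓ → 844
flight=L64: ✓ → 5753
mia_avg = (2970 + 2944 + 698 + 4454 + 5570 + 2940 + 444 + 5769 + 844 + 5753) / 10 = 3238.6
—
[a321_max: aircraft <> 'A321' or origin = 'DEN']
flight=L28: ✗
flight=L79: ✓ → 2323
flight=L45: ✓ → 2944
flight=L76: ✓ → 698
flight=L30: ✗
flight=L16: ✓ → 4454
flight=L90: ✗
flight=L86: ✓ → 3065
flight=L65: ✗
flight=L72: ✓ → 444
flight=L70: ✓ → 5769
flight=L69: ✓ → 844
flight=L64: ✓ → 5753
a321_max = MAX(2323, 2944, 698, 4454, 3065, 444, 5769, 844, 5753) = 5769

load_pct_sum=21430, mia_avg=3238.6, a321_max=5769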